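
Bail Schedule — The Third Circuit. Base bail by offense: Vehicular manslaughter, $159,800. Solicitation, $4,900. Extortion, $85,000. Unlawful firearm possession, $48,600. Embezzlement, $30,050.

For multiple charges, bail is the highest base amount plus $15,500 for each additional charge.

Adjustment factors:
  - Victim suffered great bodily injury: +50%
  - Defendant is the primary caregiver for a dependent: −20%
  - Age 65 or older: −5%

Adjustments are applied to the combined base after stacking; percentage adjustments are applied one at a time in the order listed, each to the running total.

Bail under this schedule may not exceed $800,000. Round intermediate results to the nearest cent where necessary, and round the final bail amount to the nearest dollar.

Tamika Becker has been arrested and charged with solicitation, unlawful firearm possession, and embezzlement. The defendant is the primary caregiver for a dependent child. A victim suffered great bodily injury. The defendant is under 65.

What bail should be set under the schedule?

Base amounts from the schedule: solicitation $4,900; unlawful firearm possession $48,600; embezzlement $30,050.
Stacking rule: highest base plus $15,500 per additional charge. Highest is unlawful firearm possession at $48,600; 2 additional charges → +$31,000. Combined base = $79,600.
Victim suffered great bodily injury (+50%): $79,600 × 1.5 = $119,400.
Defendant is the primary caregiver for a dependent (−20%): $119,400 × 0.8 = $95,520.
$95,520 is within the $800,000 maximum.

$95,520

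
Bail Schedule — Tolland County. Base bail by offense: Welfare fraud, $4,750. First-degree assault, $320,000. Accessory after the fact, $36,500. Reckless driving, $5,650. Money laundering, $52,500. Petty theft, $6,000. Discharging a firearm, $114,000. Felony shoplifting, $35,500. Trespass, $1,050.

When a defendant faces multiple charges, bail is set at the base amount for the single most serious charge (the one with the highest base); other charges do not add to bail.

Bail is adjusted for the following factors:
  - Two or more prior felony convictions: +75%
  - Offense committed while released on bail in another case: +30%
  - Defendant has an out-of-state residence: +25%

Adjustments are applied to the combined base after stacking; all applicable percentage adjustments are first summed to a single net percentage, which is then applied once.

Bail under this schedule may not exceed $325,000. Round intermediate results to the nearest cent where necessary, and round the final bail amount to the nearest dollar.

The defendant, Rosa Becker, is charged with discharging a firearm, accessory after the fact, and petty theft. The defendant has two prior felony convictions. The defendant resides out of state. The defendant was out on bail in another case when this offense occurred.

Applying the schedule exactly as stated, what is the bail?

$262,200

Base amounts from the schedule: discharging a firearm $114,000; accessory after the fact $36,500; petty theft $6,000.
Stacking rule: use the highest base only. Highest is discharging a firearm at $114,000. Combined base = $114,000.
Net percentage adjustment: +75% +30% +25% = +130%. $114,000 × 2.3 = $262,200.
$262,200 is within the $325,000 maximum.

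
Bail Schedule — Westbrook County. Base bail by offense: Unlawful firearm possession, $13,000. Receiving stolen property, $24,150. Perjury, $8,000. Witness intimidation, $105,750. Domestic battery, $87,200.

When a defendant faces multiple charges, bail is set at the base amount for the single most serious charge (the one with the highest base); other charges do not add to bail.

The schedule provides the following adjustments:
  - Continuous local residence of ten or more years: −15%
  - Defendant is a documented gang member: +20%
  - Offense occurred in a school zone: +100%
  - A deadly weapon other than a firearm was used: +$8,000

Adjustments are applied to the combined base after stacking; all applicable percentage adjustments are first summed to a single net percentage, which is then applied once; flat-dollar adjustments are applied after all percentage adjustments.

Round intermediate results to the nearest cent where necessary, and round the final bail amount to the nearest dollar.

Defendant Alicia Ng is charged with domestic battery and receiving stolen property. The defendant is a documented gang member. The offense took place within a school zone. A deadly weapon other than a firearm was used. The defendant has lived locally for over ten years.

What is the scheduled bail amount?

Base amounts from the schedule: domestic battery $87,200; receiving stolen property $24,150.
Stacking rule: use the highest base only. Highest is domestic battery at $87,200. Combined base = $87,200.
Net percentage adjustment: −15% +20% +100% = +105%. $87,200 × 2.05 = $178,760.
A deadly weapon other than a firearm was used (+$8,000 flat): $178,760 + $8,000 = $186,760.

$186,760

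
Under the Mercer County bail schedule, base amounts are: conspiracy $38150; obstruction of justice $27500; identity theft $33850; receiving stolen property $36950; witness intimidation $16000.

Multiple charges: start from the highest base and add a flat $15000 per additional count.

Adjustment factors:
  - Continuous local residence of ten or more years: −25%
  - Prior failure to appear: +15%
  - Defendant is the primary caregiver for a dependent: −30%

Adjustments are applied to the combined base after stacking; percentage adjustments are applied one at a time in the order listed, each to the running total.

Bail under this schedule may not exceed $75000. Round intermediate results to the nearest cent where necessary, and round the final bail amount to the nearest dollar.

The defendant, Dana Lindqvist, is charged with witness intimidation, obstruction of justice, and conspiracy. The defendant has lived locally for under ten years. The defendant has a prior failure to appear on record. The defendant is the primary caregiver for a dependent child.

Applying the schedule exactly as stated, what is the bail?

Base amounts from the schedule: witness intimidation $16000; obstruction of justice $27500; conspiracy $38150.
Stacking rule: highest base plus $15000 per additional charge. Highest is conspiracy at $38150; 2 additional charges → +$30000. Combined base = $68150.
Prior failure to appear (+15%): $68150 × 1.15 = $78372.50.
Defendant is the primary caregiver for a dependent (−30%): $78372.50 × 0.7 = $54860.75.
$54860.75 is within the $75000 maximum.
Rounded to the nearest dollar: $54861.

$54861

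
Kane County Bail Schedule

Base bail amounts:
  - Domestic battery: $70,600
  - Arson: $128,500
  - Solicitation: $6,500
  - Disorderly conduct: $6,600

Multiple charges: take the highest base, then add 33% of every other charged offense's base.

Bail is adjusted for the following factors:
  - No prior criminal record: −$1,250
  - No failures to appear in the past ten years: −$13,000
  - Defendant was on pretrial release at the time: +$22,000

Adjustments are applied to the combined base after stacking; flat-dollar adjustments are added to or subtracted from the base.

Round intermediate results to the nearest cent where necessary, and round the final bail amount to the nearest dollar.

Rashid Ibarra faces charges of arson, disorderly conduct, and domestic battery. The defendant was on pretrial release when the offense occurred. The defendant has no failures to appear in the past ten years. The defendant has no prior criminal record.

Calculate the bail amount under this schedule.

$161,726

Base amounts from the schedule: arson $128,500; disorderly conduct $6,600; domestic battery $70,600.
Stacking rule: highest base plus 33% of each additional charge. Highest is arson at $128,500. Additional: $6,600 × 33% = $2,178; $70,600 × 33% = $23,298. Combined base = $128,500 + $25,476 = $153,976.
No prior criminal record (−$1,250 flat): $153,976 − $1,250 = $152,726.
No failures to appear in the past ten years (−$13,000 flat): $152,726 − $13,000 = $139,726.
Defendant was on pretrial release at the time (+$22,000 flat): $139,726 + $22,000 = $161,726.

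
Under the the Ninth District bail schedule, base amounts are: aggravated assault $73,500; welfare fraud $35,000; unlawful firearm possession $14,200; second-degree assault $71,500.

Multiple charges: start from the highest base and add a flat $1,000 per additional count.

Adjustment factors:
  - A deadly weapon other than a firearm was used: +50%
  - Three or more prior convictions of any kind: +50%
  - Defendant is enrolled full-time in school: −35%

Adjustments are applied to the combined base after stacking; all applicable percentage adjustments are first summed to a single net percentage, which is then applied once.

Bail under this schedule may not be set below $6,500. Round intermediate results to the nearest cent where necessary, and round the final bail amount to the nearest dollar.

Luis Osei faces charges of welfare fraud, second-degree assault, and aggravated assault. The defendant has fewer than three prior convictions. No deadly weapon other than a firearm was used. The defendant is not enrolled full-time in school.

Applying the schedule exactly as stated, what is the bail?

$75,500

Base amounts from the schedule: welfare fraud $35,000; second-degree assault $71,500; aggravated assault $73,500.
Stacking rule: highest base plus $1,000 per additional charge. Highest is aggravated assault at $73,500; 2 additional charges → +$2,000. Combined base = $75,500.
No adjustment factors apply to this defendant.
$75,500 is at or above the $6,500 minimum.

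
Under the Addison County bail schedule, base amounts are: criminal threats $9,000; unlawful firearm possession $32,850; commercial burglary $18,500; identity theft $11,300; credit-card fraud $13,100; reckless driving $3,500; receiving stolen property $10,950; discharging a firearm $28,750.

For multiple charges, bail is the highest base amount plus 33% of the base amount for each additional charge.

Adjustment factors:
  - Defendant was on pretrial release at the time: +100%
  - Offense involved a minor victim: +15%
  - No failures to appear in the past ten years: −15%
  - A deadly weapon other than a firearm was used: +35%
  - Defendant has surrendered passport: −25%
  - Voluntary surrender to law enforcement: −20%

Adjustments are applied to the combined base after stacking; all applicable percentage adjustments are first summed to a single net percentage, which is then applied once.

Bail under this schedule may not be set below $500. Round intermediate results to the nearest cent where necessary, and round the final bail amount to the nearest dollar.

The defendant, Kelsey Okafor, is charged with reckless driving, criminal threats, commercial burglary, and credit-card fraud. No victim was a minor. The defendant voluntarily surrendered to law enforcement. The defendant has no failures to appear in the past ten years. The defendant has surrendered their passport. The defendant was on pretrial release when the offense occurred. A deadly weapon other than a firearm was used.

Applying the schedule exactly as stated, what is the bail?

$47,159

Base amounts from the schedule: reckless driving $3,500; criminal threats $9,000; commercial burglary $18,500; credit-card fraud $13,100.
Stacking rule: highest base plus 33% of each additional charge. Highest is commercial burglary at $18,500. Additional: $3,500 × 33% = $1,155; $9,000 × 33% = $2,970; $13,100 × 33% = $4,323. Combined base = $18,500 + $8,448 = $26,948.
Net percentage adjustment: +100% −15% +35% −25% −20% = +75%. $26,948 × 1.75 = $47,159.
$47,159 is at or above the $500 minimum.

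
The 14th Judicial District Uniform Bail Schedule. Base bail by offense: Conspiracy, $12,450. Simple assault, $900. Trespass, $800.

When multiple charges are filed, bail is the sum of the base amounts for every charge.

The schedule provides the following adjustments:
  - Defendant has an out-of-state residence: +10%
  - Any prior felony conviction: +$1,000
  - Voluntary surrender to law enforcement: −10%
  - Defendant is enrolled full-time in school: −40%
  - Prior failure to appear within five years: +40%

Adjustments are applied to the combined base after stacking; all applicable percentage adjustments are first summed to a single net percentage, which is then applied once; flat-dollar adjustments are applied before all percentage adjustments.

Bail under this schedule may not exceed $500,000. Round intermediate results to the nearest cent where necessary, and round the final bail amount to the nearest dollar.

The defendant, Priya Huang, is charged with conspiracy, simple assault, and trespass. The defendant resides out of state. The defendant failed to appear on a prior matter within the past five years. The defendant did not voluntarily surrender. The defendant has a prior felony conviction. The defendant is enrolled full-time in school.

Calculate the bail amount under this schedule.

Base amounts from the schedule: conspiracy $12,450; simple assault $900; trespass $800.
Stacking rule: sum of all bases. $12,450 + $900 + $800 = $14,150.
Any prior felony conviction (+$1,000 flat): $14,150 + $1,000 = $15,150.
Net percentage adjustment: +10% −40% +40% = +10%. $15,150 × 1.1 = $16,665.
$16,665 is within the $500,000 maximum.

$16,665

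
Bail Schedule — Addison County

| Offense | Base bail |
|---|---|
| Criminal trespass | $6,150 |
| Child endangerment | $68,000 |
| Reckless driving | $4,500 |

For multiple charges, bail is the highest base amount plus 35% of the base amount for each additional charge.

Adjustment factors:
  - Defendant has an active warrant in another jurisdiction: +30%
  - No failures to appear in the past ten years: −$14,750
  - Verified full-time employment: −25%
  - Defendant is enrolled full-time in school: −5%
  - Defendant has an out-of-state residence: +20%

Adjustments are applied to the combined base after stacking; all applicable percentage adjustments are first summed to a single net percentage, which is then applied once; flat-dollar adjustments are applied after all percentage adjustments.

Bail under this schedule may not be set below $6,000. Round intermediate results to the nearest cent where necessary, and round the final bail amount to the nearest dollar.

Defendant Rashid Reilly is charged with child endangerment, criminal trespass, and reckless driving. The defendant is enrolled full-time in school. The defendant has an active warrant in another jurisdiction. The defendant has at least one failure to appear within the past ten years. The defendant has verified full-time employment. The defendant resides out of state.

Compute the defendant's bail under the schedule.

Base amounts from the schedule: child endangerment $68,000; criminal trespass $6,150; reckless driving $4,500.
Stacking rule: highest base plus 35% of each additional charge. Highest is child endangerment at $68,000. Additional: $6,150 × 35% = $2,152.50; $4,500 × 35% = $1,575. Combined base = $68,000 + $3,727.50 = $71,727.50.
Net percentage adjustment: +30% −25% −5% +20% = +20%. $71,727.50 × 1.2 = $86,073.
$86,073 is at or above the $6,000 minimum.

$86,073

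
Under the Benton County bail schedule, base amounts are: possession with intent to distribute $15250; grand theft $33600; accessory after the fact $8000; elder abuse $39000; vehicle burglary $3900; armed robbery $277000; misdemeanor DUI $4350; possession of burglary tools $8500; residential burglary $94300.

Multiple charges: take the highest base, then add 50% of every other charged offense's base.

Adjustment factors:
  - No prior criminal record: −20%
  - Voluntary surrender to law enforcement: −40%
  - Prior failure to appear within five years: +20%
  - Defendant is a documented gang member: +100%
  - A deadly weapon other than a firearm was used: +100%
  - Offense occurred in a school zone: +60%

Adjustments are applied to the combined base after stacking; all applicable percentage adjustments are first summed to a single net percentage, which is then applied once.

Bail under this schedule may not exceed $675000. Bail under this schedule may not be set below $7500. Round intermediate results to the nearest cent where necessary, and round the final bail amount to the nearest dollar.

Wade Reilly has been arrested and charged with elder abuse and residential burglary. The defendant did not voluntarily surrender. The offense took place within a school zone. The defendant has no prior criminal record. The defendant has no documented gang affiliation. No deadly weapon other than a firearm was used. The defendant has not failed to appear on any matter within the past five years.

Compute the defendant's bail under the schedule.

$159320

Base amounts from the schedule: elder abuse $39000; residential burglary $94300.
Stacking rule: highest base plus 50% of each additional charge. Highest is residential burglary at $94300. Additional: $39000 × 50% = $19500. Combined base = $94300 + $19500 = $113800.
Net percentage adjustment: −20% +60% = +40%. $113800 × 1.4 = $159320.
$159320 is within the $675000 maximum.
$159320 is at or above the $7500 minimum.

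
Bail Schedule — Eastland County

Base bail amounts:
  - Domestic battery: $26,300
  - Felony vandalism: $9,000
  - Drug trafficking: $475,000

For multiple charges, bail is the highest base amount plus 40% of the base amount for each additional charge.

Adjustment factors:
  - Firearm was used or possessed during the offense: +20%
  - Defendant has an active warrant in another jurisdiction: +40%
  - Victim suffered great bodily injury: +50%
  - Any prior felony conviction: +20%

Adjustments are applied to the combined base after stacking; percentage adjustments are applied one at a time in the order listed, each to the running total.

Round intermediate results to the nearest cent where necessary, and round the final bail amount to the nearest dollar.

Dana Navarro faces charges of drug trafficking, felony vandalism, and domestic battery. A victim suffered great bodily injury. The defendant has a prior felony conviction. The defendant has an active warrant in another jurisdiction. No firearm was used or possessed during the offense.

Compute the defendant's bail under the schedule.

$1,232,582

Base amounts from the schedule: drug trafficking $475,000; felony vandalism $9,000; domestic battery $26,300.
Stacking rule: highest base plus 40% of each additional charge. Highest is drug trafficking at $475,000. Additional: $9,000 × 40% = $3,600; $26,300 × 40% = $10,520. Combined base = $475,000 + $14,120 = $489,120.
Defendant has an active warrant in another jurisdiction (+40%): $489,120 × 1.4 = $684,768.
Victim suffered great bodily injury (+50%): $684,768 × 1.5 = $1,027,152.
Any prior felony conviction (+20%): $1,027,152 × 1.2 = $1,232,582.40.
Rounded to the nearest dollar: $1,232,582.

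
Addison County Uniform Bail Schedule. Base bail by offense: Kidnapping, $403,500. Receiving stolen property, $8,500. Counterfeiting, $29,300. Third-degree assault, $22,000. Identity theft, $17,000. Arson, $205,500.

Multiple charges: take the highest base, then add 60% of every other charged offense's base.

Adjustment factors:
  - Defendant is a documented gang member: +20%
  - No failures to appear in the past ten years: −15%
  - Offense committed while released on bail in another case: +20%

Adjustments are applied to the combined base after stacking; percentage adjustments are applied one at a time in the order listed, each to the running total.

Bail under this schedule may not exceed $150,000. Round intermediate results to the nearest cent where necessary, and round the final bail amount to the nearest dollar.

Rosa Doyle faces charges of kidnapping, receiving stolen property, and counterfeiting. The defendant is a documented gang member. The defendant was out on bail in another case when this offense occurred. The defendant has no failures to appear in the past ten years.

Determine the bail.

Base amounts from the schedule: kidnapping $403,500; receiving stolen property $8,500; counterfeiting $29,300.
Stacking rule: highest base plus 60% of each additional charge. Highest is kidnapping at $403,500. Additional: $8,500 × 60% = $5,100; $29,300 × 60% = $17,580. Combined base = $403,500 + $22,680 = $426,180.
Defendant is a documented gang member (+20%): $426,180 × 1.2 = $511,416.
No failures to appear in the past ten years (−15%): $511,416 × 0.85 = $434,703.60.
Offense committed while released on bail in another case (+20%): $434,703.60 × 1.2 = $521,644.32.
Result $521,644.32 exceeds the maximum of $150,000; bail is capped at $150,000.

$150,000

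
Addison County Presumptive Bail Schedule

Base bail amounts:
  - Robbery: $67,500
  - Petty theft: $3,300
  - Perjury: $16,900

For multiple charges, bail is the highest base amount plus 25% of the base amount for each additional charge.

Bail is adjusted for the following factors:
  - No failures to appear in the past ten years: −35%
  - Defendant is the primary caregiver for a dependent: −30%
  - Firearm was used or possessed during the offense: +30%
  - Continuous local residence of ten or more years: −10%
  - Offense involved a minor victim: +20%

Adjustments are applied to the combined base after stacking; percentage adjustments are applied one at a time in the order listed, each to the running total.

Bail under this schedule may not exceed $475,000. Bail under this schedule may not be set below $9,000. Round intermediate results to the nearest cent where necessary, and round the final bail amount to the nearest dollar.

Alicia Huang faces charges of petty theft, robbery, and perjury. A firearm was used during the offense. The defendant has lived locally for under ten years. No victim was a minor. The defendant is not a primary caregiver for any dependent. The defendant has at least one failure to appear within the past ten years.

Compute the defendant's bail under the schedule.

$94,315

Base amounts from the schedule: petty theft $3,300; robbery $67,500; perjury $16,900.
Stacking rule: highest base plus 25% of each additional charge. Highest is robbery at $67,500. Additional: $3,300 × 25% = $825; $16,900 × 25% = $4,225. Combined base = $67,500 + $5,050 = $72,550.
Firearm was used or possessed during the offense (+30%): $72,550 × 1.3 = $94,315.
$94,315 is within the $475,000 maximum.
$94,315 is at or above the $9,000 minimum.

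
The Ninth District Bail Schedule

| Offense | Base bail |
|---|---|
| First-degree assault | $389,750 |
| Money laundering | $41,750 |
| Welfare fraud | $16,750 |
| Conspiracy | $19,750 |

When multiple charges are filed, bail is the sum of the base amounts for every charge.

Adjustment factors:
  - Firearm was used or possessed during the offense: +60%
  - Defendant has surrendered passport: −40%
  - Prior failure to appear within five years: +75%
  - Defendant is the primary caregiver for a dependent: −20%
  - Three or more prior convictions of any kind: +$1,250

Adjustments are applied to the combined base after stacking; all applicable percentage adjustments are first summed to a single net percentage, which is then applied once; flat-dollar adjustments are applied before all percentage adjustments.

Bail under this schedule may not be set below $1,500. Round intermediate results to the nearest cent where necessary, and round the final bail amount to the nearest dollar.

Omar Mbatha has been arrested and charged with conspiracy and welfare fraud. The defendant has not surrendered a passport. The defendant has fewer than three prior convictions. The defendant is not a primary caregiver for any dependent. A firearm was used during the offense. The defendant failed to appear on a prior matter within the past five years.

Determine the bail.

$85,775

Base amounts from the schedule: conspiracy $19,750; welfare fraud $16,750.
Stacking rule: sum of all bases. $19,750 + $16,750 = $36,500.
Net percentage adjustment: +60% +75% = +135%. $36,500 × 2.35 = $85,775.
$85,775 is at or above the $1,500 minimum.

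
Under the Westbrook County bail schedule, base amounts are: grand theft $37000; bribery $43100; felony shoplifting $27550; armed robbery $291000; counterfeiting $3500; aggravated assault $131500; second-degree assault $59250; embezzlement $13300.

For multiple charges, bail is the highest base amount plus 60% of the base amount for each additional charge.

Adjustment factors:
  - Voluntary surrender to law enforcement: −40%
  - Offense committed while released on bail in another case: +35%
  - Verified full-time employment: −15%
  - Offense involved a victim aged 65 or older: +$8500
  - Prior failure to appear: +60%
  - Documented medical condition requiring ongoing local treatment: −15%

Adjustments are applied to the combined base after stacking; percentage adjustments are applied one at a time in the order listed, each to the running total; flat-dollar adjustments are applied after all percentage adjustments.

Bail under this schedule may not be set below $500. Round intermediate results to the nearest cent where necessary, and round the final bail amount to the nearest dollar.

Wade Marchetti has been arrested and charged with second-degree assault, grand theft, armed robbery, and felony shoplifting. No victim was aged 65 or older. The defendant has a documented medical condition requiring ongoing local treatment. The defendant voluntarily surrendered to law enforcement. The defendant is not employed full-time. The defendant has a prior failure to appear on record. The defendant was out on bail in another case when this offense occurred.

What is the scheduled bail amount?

Base amounts from the schedule: second-degree assault $59250; grand theft $37000; armed robbery $291000; felony shoplifting $27550.
Stacking rule: highest base plus 60% of each additional charge. Highest is armed robbery at $291000. Additional: $59250 × 60% = $35550; $37000 × 60% = $22200; $27550 × 60% = $16530. Combined base = $291000 + $74280 = $365280.
Voluntary surrender to law enforcement (−40%): $365280 × 0.6 = $219168.
Offense committed while released on bail in another case (+35%): $219168 × 1.35 = $295876.80.
Prior failure to appear (+60%): $295876.80 × 1.6 = $473402.88.
Documented medical condition requiring ongoing local treatment (−15%): $473402.88 × 0.85 = $402392.45.
$402392.45 is at or above the $500 minimum.
Rounded to the nearest dollar: $402392.

$402392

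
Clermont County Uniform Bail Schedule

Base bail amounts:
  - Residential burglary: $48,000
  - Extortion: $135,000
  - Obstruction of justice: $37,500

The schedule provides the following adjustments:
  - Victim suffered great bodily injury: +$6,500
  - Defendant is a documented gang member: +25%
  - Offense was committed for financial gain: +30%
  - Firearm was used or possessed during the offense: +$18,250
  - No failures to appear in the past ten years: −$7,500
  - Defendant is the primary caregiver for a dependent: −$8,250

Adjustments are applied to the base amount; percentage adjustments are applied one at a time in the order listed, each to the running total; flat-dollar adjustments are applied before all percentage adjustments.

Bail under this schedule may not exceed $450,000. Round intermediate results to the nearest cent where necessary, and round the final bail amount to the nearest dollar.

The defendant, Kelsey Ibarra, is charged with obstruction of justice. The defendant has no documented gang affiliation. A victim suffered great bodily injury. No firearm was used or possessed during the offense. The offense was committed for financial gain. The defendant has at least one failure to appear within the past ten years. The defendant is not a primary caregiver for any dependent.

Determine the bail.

$57,200

Base amounts from the schedule: obstruction of justice $37,500.
Single charge. Combined base = $37,500.
Victim suffered great bodily injury (+$6,500 flat): $37,500 + $6,500 = $44,000.
Offense was committed for financial gain (+30%): $44,000 × 1.3 = $57,200.
$57,200 is within the $450,000 maximum.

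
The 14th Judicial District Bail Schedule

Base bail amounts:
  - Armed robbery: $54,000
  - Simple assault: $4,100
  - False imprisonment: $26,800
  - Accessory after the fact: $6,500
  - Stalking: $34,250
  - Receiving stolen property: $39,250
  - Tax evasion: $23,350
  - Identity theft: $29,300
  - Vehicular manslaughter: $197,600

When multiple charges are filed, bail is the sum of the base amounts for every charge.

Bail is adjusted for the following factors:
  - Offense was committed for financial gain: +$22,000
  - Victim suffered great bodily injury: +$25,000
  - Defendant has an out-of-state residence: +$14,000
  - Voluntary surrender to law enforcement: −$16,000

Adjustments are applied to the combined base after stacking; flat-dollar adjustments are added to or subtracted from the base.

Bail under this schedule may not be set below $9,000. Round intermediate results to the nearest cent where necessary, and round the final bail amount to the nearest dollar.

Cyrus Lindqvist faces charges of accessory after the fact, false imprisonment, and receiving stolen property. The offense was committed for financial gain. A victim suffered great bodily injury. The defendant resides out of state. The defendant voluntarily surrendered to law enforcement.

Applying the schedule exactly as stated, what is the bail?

Base amounts from the schedule: accessory after the fact $6,500; false imprisonment $26,800; receiving stolen property $39,250.
Stacking rule: sum of all bases. $6,500 + $26,800 + $39,250 = $72,550.
Offense was committed for financial gain (+$22,000 flat): $72,550 + $22,000 = $94,550.
Victim suffered great bodily injury (+$25,000 flat): $94,550 + $25,000 = $119,550.
Defendant has an out-of-state residence (+$14,000 flat): $119,550 + $14,000 = $133,550.
Voluntary surrender to law enforcement (−$16,000 flat): $133,550 − $16,000 = $117,550.
$117,550 is at or above the $9,000 minimum.

$117,550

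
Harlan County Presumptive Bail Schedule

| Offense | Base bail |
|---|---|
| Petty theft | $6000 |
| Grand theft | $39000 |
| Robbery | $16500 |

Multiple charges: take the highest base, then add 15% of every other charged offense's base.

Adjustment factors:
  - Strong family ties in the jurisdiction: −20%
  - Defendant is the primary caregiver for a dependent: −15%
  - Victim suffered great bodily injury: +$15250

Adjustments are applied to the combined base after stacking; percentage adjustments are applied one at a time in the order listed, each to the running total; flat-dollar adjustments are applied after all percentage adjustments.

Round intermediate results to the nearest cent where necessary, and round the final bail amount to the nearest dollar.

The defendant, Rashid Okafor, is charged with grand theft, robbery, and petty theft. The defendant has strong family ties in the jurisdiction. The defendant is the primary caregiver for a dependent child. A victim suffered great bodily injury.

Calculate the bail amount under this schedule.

Base amounts from the schedule: grand theft $39000; robbery $16500; petty theft $6000.
Stacking rule: highest base plus 15% of each additional charge. Highest is grand theft at $39000. Additional: $16500 × 15% = $2475; $6000 × 15% = $900. Combined base = $39000 + $3375 = $42375.
Strong family ties in the jurisdiction (−20%): $42375 × 0.8 = $33900.
Defendant is the primary caregiver for a dependent (−15%): $33900 × 0.85 = $28815.
Victim suffered great bodily injury (+$15250 flat): $28815 + $15250 = $44065.

$44065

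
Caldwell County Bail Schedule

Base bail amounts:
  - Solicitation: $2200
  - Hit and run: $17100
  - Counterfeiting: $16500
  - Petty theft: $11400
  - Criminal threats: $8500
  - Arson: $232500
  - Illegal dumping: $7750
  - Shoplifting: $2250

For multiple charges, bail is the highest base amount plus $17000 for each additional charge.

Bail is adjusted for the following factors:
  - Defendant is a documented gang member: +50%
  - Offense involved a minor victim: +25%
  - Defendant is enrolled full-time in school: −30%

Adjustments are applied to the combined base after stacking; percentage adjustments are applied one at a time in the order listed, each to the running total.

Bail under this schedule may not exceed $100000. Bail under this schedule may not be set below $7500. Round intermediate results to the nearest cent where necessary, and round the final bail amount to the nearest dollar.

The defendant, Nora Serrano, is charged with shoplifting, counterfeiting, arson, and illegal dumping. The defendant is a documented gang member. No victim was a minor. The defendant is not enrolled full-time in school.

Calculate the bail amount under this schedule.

Base amounts from the schedule: shoplifting $2250; counterfeiting $16500; arson $232500; illegal dumping $7750.
Stacking rule: highest base plus $17000 per additional charge. Highest is arson at $232500; 3 additional charges → +$51000. Combined base = $283500.
Defendant is a documented gang member (+50%): $283500 × 1.5 = $425250.
Result $425250 exceeds the maximum of $100000; bail is capped at $100000.
$100000 is at or above the $7500 minimum.

$100000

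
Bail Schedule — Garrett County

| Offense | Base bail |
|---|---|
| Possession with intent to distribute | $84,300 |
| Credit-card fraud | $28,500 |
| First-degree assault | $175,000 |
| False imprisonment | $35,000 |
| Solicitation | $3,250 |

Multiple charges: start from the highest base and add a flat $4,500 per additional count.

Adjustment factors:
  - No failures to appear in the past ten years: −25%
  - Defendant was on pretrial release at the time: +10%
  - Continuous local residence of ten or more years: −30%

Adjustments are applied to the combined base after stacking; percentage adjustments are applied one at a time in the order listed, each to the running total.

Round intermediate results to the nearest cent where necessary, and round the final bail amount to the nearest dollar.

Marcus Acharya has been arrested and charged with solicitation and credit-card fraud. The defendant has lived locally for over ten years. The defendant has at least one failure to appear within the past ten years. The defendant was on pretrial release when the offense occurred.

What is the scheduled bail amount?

Base amounts from the schedule: solicitation $3,250; credit-card fraud $28,500.
Stacking rule: highest base plus $4,500 per additional charge. Highest is credit-card fraud at $28,500; 1 additional charge → +$4,500. Combined base = $33,000.
Defendant was on pretrial release at the time (+10%): $33,000 × 1.1 = $36,300.
Continuous local residence of ten or more years (−30%): $36,300 × 0.7 = $25,410.

$25,410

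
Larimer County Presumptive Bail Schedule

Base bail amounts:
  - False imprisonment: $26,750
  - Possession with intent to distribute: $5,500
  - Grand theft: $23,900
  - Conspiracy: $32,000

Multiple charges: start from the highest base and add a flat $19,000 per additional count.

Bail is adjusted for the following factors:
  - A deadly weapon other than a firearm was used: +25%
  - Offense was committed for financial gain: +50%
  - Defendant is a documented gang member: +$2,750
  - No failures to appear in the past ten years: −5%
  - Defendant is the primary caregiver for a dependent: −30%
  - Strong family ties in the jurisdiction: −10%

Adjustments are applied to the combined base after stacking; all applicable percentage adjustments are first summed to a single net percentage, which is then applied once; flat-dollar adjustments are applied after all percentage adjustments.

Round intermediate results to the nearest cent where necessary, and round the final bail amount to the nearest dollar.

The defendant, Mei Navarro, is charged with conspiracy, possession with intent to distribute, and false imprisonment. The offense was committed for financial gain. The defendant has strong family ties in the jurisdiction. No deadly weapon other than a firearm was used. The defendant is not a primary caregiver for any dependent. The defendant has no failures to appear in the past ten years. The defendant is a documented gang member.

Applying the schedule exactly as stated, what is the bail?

$97,250

Base amounts from the schedule: conspiracy $32,000; possession with intent to distribute $5,500; false imprisonment $26,750.
Stacking rule: highest base plus $19,000 per additional charge. Highest is conspiracy at $32,000; 2 additional charges → +$38,000. Combined base = $70,000.
Net percentage adjustment: +50% −5% −10% = +35%. $70,000 × 1.35 = $94,500.
Defendant is a documented gang member (+$2,750 flat): $94,500 + $2,750 = $97,250.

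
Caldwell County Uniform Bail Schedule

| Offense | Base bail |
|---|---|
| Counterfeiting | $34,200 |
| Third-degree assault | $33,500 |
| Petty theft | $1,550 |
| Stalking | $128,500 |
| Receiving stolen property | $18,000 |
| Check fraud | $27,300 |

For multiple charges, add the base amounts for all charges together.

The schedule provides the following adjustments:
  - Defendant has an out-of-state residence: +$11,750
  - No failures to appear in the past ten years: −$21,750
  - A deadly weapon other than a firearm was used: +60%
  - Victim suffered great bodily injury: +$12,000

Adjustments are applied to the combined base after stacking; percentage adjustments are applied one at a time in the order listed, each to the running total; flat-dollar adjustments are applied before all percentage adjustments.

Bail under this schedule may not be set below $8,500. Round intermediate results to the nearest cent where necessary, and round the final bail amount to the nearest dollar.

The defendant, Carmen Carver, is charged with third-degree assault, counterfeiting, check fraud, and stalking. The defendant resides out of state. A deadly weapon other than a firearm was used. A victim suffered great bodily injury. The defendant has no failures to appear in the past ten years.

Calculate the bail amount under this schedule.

Base amounts from the schedule: third-degree assault $33,500; counterfeiting $34,200; check fraud $27,300; stalking $128,500.
Stacking rule: sum of all bases. $33,500 + $34,200 + $27,300 + $128,500 = $223,500.
Defendant has an out-of-state residence (+$11,750 flat): $223,500 + $11,750 = $235,250.
No failures to appear in the past ten years (−$21,750 flat): $235,250 − $21,750 = $213,500.
Victim suffered great bodily injury (+$12,000 flat): $213,500 + $12,000 = $225,500.
A deadly weapon other than a firearm was used (+60%): $225,500 × 1.6 = $360,800.
$360,800 is at or above the $8,500 minimum.

$360,800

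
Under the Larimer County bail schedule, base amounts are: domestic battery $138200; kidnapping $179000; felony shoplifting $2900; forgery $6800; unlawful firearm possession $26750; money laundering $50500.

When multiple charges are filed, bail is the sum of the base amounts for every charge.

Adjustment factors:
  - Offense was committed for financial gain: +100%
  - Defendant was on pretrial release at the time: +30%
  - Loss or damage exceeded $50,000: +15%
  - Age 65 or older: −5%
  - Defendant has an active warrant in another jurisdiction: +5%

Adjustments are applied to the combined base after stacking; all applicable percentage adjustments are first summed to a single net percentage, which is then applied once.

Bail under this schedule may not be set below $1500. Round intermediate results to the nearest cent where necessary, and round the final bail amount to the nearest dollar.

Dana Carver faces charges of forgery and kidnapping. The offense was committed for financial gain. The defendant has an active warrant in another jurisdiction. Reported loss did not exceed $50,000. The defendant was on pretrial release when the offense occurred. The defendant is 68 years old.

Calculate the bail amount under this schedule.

Base amounts from the schedule: forgery $6800; kidnapping $179000.
Stacking rule: sum of all bases. $6800 + $179000 = $185800.
Net percentage adjustment: +100% +30% −5% +5% = +130%. $185800 × 2.3 = $427340.
$427340 is at or above the $1500 minimum.

$427340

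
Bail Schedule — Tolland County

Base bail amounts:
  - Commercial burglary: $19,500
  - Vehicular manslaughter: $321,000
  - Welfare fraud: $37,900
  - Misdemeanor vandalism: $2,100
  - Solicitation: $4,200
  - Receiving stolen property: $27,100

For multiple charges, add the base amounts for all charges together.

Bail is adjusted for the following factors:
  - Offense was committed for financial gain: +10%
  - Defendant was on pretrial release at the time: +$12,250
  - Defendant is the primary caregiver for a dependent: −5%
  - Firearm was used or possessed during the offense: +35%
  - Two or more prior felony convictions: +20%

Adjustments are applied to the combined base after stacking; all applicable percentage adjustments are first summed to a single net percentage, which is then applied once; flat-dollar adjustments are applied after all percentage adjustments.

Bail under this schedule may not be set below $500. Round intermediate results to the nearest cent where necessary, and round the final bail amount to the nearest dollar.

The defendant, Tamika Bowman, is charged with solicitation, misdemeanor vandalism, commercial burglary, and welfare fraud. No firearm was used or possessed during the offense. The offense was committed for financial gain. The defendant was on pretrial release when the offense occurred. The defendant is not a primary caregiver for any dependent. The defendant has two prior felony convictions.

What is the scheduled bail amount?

$95,060

Base amounts from the schedule: solicitation $4,200; misdemeanor vandalism $2,100; commercial burglary $19,500; welfare fraud $37,900.
Stacking rule: sum of all bases. $4,200 + $2,100 + $19,500 + $37,900 = $63,700.
Net percentage adjustment: +10% +20% = +30%. $63,700 × 1.3 = $82,810.
Defendant was on pretrial release at the time (+$12,250 flat): $82,810 + $12,250 = $95,060.
$95,060 is at or above the $500 minimum.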